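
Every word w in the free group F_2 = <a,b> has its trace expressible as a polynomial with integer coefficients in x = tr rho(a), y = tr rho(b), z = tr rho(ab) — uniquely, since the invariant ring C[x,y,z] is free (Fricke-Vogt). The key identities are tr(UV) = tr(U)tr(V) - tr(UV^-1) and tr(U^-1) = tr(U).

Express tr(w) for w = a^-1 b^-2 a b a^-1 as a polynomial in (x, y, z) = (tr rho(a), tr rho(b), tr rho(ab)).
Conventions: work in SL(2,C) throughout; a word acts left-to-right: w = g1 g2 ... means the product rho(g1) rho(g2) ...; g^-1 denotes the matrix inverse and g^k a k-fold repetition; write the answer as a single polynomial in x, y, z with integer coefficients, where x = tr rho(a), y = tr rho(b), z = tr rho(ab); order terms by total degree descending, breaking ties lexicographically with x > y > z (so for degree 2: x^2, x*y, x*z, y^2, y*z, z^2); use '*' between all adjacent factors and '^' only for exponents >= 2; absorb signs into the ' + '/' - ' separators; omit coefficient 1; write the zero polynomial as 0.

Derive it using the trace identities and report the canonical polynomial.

-x^2*y^2*z + x^3*y + x*y^3 + x*y*z^2 - 4*x*y + z

tr(a b a) = tr(a) * tr(b a) - tr(b) = x*z - y
tr(a b a b) = tr(a b) * tr(a b) - tr(1)   [split at repeated a] = z^2 - 2
use: tr(b^-1 a b a) = tr(a b a) * tr(b) - tr(a b a b) = x*y*z - y^2 - z^2 + 2
apply: tr(b^-1 a b a^-1) = tr(b^-1 a b) * tr(a) - tr(b^-1 a b a) = -x*y*z + x^2 + y^2 + z^2 - 2
use: tr(a^-1 b^-2 a b) = tr(b^-1 a b a^-1) * tr(b) - tr(b^-1 a b a^-1 b) = -x*y^2*z + x^2*y + y^3 + y*z^2 - 3*y
tr(b^-1 a) = tr(a) * tr(b) - tr(a b) = x*y - z
tr(a^-1 b^-2 a b a^-1) = tr(a^-1 b^-2 a b) * tr(a) - tr(a^-1 b^-2 a b a) = -x^2*y^2*z + x^3*y + x*y^3 + x*y*z^2 - 4*x*y + z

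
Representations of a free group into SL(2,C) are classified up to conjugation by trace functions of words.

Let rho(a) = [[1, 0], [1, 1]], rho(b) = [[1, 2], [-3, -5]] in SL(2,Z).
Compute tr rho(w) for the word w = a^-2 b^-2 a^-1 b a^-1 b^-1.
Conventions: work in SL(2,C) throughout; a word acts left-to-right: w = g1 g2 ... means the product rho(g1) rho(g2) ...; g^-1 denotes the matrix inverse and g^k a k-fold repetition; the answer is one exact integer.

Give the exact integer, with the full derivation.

rho(a^-1) = [[1, 0], [-1, 1]]
... * rho(a^-1) = [[1, 0], [-1, 1]]  ->  [[1, 0], [-2, 1]]
... * rho(b^-1) = [[-5, -2], [3, 1]]  ->  [[-5, -2], [13, 5]]
... * rho(b^-1) = [[-5, -2], [3, 1]]  ->  [[19, 8], [-50, -21]]
... * rho(a^-1) = [[1, 0], [-1, 1]]  ->  [[11, 8], [-29, -21]]
... * rho(b) = [[1, 2], [-3, -5]]  ->  [[-13, -18], [34, 47]]
... * rho(a^-1) = [[1, 0], [-1, 1]]  ->  [[5, -18], [-13, 47]]
... * rho(b^-1) = [[-5, -2], [3, 1]]  ->  [[-79, -28], [206, 73]]
tr = -79 + 73 = -6

-6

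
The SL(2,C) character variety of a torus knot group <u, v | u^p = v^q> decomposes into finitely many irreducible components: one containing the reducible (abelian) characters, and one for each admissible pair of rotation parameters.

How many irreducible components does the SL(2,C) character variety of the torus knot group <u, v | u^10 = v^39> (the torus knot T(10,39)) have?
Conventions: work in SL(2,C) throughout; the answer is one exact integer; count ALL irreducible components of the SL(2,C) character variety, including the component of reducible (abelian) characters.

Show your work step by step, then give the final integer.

For T(10,39): irreducibility forces the central element u^10 = v^39 to one of +I, -I.
This locks tr(u) to 2*cos(pi*alpha/10), alpha in 1..9, and tr(v) to 2*cos(pi*beta/39), beta in 1..38, on each component of irreducible characters.
u^10 = (-1)^alpha I and v^39 = (-1)^beta I must agree, so alpha and beta have equal parity.
Enumerate parity-matched pairs: 5*19 odd-odd plus 4*19 even-even gives 171.
Total: 171 irreducible-character components + 1 reducible (abelian) component = 172.

172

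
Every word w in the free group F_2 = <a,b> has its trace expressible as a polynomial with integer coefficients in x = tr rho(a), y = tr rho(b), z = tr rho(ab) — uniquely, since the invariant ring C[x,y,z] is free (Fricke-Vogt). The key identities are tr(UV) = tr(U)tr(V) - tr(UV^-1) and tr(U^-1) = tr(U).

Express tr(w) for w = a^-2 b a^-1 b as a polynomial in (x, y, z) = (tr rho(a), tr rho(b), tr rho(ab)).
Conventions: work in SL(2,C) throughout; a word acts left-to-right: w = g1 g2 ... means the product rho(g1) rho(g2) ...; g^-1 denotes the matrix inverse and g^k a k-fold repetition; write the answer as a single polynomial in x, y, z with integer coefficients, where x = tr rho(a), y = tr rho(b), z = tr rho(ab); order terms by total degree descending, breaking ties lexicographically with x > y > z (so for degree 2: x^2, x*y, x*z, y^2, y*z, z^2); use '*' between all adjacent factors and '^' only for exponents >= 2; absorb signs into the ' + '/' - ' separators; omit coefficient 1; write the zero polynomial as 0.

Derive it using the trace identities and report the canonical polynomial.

tr(b^2) = tr(b) * tr(b) - tr(1) = y^2 - 2
reduce: tr(b^2 a) = tr(b) * tr(a b) - tr(a) = y*z - x
so tr(b a^-1 b) = tr(b^2) * tr(a) - tr(b^2 a) = x*y^2 - y*z - x
tr(b a b a) = tr(b a) * tr(b a) - tr(1)   [split at repeated b] = z^2 - 2
reduce: tr(b a^-1 b a) = tr(b a b) * tr(a) - tr(b a b a) = x*y*z - x^2 - z^2 + 2
so tr(b a^-1 b a^-1) = tr(b a^-1 b) * tr(a) - tr(b a^-1 b a) = x^2*y^2 - 2*x*y*z + z^2 - 2
tr(a^-2 b a^-1 b) = tr(b a^-1 b a^-1) * tr(a) - tr(b a^-1 b) = x^3*y^2 - 2*x^2*y*z - x*y^2 + x*z^2 + y*z - x

x^3*y^2 - 2*x^2*y*z - x*y^2 + x*z^2 + y*z - x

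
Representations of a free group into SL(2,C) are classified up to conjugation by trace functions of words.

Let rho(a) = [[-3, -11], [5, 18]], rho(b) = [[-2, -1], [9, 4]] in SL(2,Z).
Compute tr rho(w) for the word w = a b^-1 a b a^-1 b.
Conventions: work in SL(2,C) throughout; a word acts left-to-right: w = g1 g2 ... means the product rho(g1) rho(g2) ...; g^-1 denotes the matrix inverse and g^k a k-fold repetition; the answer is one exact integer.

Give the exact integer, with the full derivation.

-94162

rho(a) = [[-3, -11], [5, 18]]
... * rho(b^-1) = [[4, 1], [-9, -2]]  ->  [[87, 19], [-142, -31]]
... * rho(a) = [[-3, -11], [5, 18]]  ->  [[-166, -615], [271, 1004]]
... * rho(b) = [[-2, -1], [9, 4]]  ->  [[-5203, -2294], [8494, 3745]]
... * rho(a^-1) = [[18, 11], [-5, -3]]  ->  [[-82184, -50351], [134167, 82199]]
... * rho(b) = [[-2, -1], [9, 4]]  ->  [[-288791, -119220], [471457, 194629]]
tr = -288791 + 194629 = -94162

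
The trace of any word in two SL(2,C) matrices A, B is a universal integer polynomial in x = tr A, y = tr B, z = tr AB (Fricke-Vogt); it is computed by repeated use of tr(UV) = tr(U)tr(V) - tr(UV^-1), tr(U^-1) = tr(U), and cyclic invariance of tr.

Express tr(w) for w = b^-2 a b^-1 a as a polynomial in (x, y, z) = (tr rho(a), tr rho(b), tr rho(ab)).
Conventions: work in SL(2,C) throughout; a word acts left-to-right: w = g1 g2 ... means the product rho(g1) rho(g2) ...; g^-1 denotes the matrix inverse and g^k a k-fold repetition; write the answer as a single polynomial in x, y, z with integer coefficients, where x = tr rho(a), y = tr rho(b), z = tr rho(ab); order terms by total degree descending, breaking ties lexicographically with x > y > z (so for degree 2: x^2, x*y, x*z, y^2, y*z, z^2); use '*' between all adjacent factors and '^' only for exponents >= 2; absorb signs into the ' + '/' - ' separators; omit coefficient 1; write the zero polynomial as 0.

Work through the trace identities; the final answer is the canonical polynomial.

x^2*y^3 - 2*x*y^2*z - x^2*y + y*z^2 + x*z - y

use: trace(a^2) = trace(a) trace(a) - trace(1) = x^2 - 2
trace(a^2 b) = trace(a) trace(b a) - trace(b) = x*z - y
trace(b^-1 a^2) = trace(a^2) trace(b) - trace(a^2 b) = x^2*y - x*z - y
trace(a b^-2 a) = trace(b^-1 a^2) trace(b) - trace(b^-1 a^2 b) = x^2*y^2 - x*y*z - x^2 - y^2 + 2
apply: trace(a b a b) = trace(b a) trace(b a) - trace(1)   [split at repeated b] = z^2 - 2
apply: trace(a b a b^-1) = trace(a b a) trace(b) - trace(a b a b) = x*y*z - y^2 - z^2 + 2
use: trace(a b^-2 a b) = trace(a b a b^-1) trace(b) - trace(a b a) = x*y^2*z - y^3 - y*z^2 - x*z + 3*y
trace(b^-2 a b^-1 a) = trace(a b^-2 a) trace(b) - trace(a b^-2 a b) = x^2*y^3 - 2*x*y^2*z - x^2*y + y*z^2 + x*z - y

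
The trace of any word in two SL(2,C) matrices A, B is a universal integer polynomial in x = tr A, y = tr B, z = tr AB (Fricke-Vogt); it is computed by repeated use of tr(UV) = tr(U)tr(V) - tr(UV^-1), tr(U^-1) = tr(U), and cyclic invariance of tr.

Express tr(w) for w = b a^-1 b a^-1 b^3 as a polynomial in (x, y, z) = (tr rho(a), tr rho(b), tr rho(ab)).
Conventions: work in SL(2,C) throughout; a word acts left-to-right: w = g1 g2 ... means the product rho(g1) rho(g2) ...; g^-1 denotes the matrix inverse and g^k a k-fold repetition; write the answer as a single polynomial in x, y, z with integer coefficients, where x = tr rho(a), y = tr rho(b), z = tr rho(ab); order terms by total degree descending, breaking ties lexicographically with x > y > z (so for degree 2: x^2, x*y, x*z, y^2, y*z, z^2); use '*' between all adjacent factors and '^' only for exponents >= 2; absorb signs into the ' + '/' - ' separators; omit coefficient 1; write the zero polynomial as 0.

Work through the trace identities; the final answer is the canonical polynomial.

trace(b^2) = trace(b) trace(b) - trace(1) = y^2 - 2
trace(b^3) = trace(b) trace(b^2) - trace(b) = y^3 - 3*y
trace(b^4) = trace(b) trace(b^3) - trace(b^2) = y^4 - 4*y^2 + 2
trace(b^5) = trace(b) trace(b^4) - trace(b^3) = y^5 - 5*y^3 + 5*y
trace(b a b) = trace(b) trace(a b) - trace(a) = y*z - x
trace(b a b^2) = trace(b) trace(b a b) - trace(b a) = y^2*z - x*y - z
trace(b^2 a b^2) = trace(b) trace(b a b^2) - trace(b a b) = y^3*z - x*y^2 - 2*y*z + x
trace(b^5 a) = trace(b) trace(b^2 a b^2) - trace(b^2 a b) = y^4*z - x*y^3 - 3*y^2*z + 2*x*y + z
trace(b a^-1 b^4) = trace(b^5) trace(a) - trace(b^5 a) = x*y^5 - y^4*z - 4*x*y^3 + 3*y^2*z + 3*x*y - z
trace(a b a b) = trace(a b) trace(a b) - trace(1)   [split at repeated a] = z^2 - 2
trace(a b a) = trace(a) trace(b a) - trace(b) = x*z - y
trace(b a b a b) = trace(b) trace(a b a b) - trace(a b a) = y*z^2 - x*z - y
trace(a b a b^3) = trace(b) trace(b a b a b) - trace(b a b a) = y^2*z^2 - x*y*z - y^2 - z^2 + 2
trace(b^4 a b a) = trace(b) trace(a b a b^3) - trace(a b a b^2) = y^3*z^2 - x*y^2*z - y^3 - 2*y*z^2 + x*z + 3*y
trace(b a^-1 b^4 a) = trace(b^4 a b) trace(a) - trace(b^4 a b a) = x*y^4*z - x^2*y^3 - y^3*z^2 - 2*x*y^2*z + 2*x^2*y + y^3 + 2*y*z^2 - 3*y
trace(b a^-1 b a^-1 b^3) = trace(b a^-1 b^4) trace(a) - trace(b a^-1 b^4 a) = x^2*y^5 - 2*x*y^4*z - 3*x^2*y^3 + y^3*z^2 + 5*x*y^2*z + x^2*y - y^3 - 2*y*z^2 - x*z + 3*y

x^2*y^5 - 2*x*y^4*z - 3*x^2*y^3 + y^3*z^2 + 5*x*y^2*z + x^2*y - y^3 - 2*y*z^2 - x*z + 3*y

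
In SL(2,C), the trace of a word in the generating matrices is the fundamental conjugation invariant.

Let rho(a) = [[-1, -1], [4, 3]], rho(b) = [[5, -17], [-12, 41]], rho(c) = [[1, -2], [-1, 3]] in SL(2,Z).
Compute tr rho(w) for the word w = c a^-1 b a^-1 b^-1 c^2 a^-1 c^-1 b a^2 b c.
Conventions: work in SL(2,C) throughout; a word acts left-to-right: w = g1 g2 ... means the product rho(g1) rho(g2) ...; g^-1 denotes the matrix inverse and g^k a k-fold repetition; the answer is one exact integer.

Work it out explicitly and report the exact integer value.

rho(c) = [[1, -2], [-1, 3]]
... * rho(a^-1) = [[3, 1], [-4, -1]]  ->  [[11, 3], [-15, -4]]
... * rho(b) = [[5, -17], [-12, 41]]  ->  [[19, -64], [-27, 91]]
... * rho(a^-1) = [[3, 1], [-4, -1]]  ->  [[313, 83], [-445, -118]]
... * rho(b^-1) = [[41, 17], [12, 5]]  ->  [[13829, 5736], [-19661, -8155]]
... * rho(c) = [[1, -2], [-1, 3]]  ->  [[8093, -10450], [-11506, 14857]]
... * rho(c) = [[1, -2], [-1, 3]]  ->  [[18543, -47536], [-26363, 67583]]
... * rho(a^-1) = [[3, 1], [-4, -1]]  ->  [[245773, 66079], [-349421, -93946]]
... * rho(c^-1) = [[3, 2], [1, 1]]  ->  [[803398, 557625], [-1142209, -792788]]
... * rho(b) = [[5, -17], [-12, 41]]  ->  [[-2674510, 9204859], [3802411, -13086755]]
... * rho(a) = [[-1, -1], [4, 3]]  ->  [[39493946, 30289087], [-56149431, -43062676]]
... * rho(a) = [[-1, -1], [4, 3]]  ->  [[81662402, 51373315], [-116101273, -73038597]]
... * rho(b) = [[5, -17], [-12, 41]]  ->  [[-208167770, 718045081], [295956799, -1020860836]]
... * rho(c) = [[1, -2], [-1, 3]]  ->  [[-926212851, 2570470783], [1316817635, -3654496106]]
tr = -926212851 + -3654496106 = -4580708957

-4580708957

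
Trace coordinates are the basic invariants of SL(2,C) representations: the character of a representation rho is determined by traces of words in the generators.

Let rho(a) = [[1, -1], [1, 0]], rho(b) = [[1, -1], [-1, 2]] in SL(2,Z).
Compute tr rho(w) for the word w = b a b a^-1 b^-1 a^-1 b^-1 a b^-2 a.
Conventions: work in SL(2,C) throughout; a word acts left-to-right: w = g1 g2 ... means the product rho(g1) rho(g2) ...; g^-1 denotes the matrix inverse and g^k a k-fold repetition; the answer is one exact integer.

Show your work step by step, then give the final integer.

rho(b) = [[1, -1], [-1, 2]]
... * rho(a) = [[1, -1], [1, 0]]  ->  [[0, -1], [1, 1]]
... * rho(b) = [[1, -1], [-1, 2]]  ->  [[1, -2], [0, 1]]
... * rho(a^-1) = [[0, 1], [-1, 1]]  ->  [[2, -1], [-1, 1]]
... * rho(b^-1) = [[2, 1], [1, 1]]  ->  [[3, 1], [-1, 0]]
... * rho(a^-1) = [[0, 1], [-1, 1]]  ->  [[-1, 4], [0, -1]]
... * rho(b^-1) = [[2, 1], [1, 1]]  ->  [[2, 3], [-1, -1]]
... * rho(a) = [[1, -1], [1, 0]]  ->  [[5, -2], [-2, 1]]
... * rho(b^-1) = [[2, 1], [1, 1]]  ->  [[8, 3], [-3, -1]]
... * rho(b^-1) = [[2, 1], [1, 1]]  ->  [[19, 11], [-7, -4]]
... * rho(a) = [[1, -1], [1, 0]]  ->  [[30, -19], [-11, 7]]
tr = 30 + 7 = 37

37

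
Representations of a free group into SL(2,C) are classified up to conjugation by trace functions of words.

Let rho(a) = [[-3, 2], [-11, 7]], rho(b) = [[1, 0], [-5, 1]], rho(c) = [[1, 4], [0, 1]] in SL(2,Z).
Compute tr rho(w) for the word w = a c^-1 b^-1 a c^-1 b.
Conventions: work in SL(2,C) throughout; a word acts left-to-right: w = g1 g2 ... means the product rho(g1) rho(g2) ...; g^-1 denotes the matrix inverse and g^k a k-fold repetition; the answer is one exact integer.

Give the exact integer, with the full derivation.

rho(a) = [[-3, 2], [-11, 7]]
... * rho(c^-1) = [[1, -4], [0, 1]]  ->  [[-3, 14], [-11, 51]]
... * rho(b^-1) = [[1, 0], [5, 1]]  ->  [[67, 14], [244, 51]]
... * rho(a) = [[-3, 2], [-11, 7]]  ->  [[-355, 232], [-1293, 845]]
... * rho(c^-1) = [[1, -4], [0, 1]]  ->  [[-355, 1652], [-1293, 6017]]
... * rho(b) = [[1, 0], [-5, 1]]  ->  [[-8615, 1652], [-31378, 6017]]
tr = -8615 + 6017 = -2598

-2598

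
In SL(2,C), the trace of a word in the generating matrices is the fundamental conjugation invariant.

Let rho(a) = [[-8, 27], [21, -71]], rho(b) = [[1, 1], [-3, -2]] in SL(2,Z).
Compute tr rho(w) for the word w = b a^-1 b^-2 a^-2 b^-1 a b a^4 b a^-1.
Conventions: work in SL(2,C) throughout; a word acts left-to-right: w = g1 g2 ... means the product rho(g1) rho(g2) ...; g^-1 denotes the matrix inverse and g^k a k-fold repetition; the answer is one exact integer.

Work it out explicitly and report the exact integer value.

rho(b) = [[1, 1], [-3, -2]]
... * rho(a^-1) = [[-71, -27], [-21, -8]]  ->  [[-92, -35], [255, 97]]
... * rho(b^-1) = [[-2, -1], [3, 1]]  ->  [[79, 57], [-219, -158]]
... * rho(b^-1) = [[-2, -1], [3, 1]]  ->  [[13, -22], [-36, 61]]
... * rho(a^-1) = [[-71, -27], [-21, -8]]  ->  [[-461, -175], [1275, 484]]
... * rho(a^-1) = [[-71, -27], [-21, -8]]  ->  [[36406, 13847], [-100689, -38297]]
... * rho(b^-1) = [[-2, -1], [3, 1]]  ->  [[-31271, -22559], [86487, 62392]]
... * rho(a) = [[-8, 27], [21, -71]]  ->  [[-223571, 757372], [618336, -2094683]]
... * rho(b) = [[1, 1], [-3, -2]]  ->  [[-2495687, -1738315], [6902385, 4807702]]
... * rho(a) = [[-8, 27], [21, -71]]  ->  [[-16539119, 56036816], [45742662, -154982447]]
... * rho(a) = [[-8, 27], [21, -71]]  ->  [[1309086088, -4425170149], [-3620572683, 12238805611]]
... * rho(a) = [[-8, 27], [21, -71]]  ->  [[-103401261833, 349532404955], [285979499295, -966710660822]]
... * rho(a) = [[-8, 27], [21, -71]]  ->  [[8167390598719, -27608634821296], [-22588759871622, 76357903399327]]
... * rho(b) = [[1, 1], [-3, -2]]  ->  [[90993295062607, 63384660241311], [-251662470069603, -175304566670276]]
... * rho(a^-1) = [[-71, -27], [-21, -8]]  ->  [[-7791601814512628, -2963896248620877], [21549431275017609, 8197323225241489]]
tr = -7791601814512628 + 8197323225241489 = 405721410728861

405721410728861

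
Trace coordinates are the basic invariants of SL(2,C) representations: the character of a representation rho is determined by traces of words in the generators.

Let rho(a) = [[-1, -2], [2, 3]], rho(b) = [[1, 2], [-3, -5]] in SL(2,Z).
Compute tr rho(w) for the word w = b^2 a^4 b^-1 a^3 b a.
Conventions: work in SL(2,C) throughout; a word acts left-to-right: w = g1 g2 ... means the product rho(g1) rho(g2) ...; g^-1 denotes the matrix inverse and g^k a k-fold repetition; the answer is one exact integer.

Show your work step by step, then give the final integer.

rho(b) = [[1, 2], [-3, -5]]
... * rho(b) = [[1, 2], [-3, -5]]  ->  [[-5, -8], [12, 19]]
... * rho(a) = [[-1, -2], [2, 3]]  ->  [[-11, -14], [26, 33]]
... * rho(a) = [[-1, -2], [2, 3]]  ->  [[-17, -20], [40, 47]]
... * rho(a) = [[-1, -2], [2, 3]]  ->  [[-23, -26], [54, 61]]
... * rho(a) = [[-1, -2], [2, 3]]  ->  [[-29, -32], [68, 75]]
... * rho(b^-1) = [[-5, -2], [3, 1]]  ->  [[49, 26], [-115, -61]]
... * rho(a) = [[-1, -2], [2, 3]]  ->  [[3, -20], [-7, 47]]
... * rho(a) = [[-1, -2], [2, 3]]  ->  [[-43, -66], [101, 155]]
... * rho(a) = [[-1, -2], [2, 3]]  ->  [[-89, -112], [209, 263]]
... * rho(b) = [[1, 2], [-3, -5]]  ->  [[247, 382], [-580, -897]]
... * rho(a) = [[-1, -2], [2, 3]]  ->  [[517, 652], [-1214, -1531]]
tr = 517 + -1531 = -1014

-1014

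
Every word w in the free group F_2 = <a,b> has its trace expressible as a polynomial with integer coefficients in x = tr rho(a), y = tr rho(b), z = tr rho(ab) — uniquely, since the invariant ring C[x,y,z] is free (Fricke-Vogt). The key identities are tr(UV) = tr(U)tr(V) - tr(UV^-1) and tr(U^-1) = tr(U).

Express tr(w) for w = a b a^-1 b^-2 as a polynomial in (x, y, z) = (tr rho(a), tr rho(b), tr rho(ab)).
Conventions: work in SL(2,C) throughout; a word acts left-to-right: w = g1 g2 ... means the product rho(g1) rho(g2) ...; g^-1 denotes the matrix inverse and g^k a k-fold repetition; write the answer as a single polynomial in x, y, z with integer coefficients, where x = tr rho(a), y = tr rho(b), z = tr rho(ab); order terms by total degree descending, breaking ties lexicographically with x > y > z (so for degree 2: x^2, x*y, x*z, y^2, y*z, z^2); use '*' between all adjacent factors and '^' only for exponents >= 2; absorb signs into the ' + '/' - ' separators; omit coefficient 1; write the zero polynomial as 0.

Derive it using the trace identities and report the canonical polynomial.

tr(b a b) = tr(b)*tr(a b) - tr(a)  (reduce the b square) = y*z - x
tr(b a b a) = tr(b a)*tr(b a) - tr(1)  (split on b) = z^2 - 2
tr(a b a^-1 b) = tr(b a b)*tr(a) - tr(b a b a)  (eliminate a^-1) = x*y*z - x^2 - z^2 + 2
tr(a b a^-1 b^-1) = tr(a b a^-1)*tr(b) - tr(a b a^-1 b)  (eliminate b^-1) = -x*y*z + x^2 + y^2 + z^2 - 2
tr(a b a^-1 b^-2) = tr(a b a^-1 b^-1)*tr(b) - tr(a b a^-1)  (eliminate b^-1) = -x*y^2*z + x^2*y + y^3 + y*z^2 - 3*y

-x*y^2*z + x^2*y + y^3 + y*z^2 - 3*y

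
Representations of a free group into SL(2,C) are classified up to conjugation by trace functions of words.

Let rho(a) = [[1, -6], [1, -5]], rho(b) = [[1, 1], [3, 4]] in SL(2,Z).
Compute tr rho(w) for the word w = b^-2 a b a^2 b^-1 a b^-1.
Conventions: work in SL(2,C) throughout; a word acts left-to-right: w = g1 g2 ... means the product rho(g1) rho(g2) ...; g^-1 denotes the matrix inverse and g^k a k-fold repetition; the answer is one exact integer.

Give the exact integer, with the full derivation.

966334

rho(b^-1) = [[4, -1], [-3, 1]]
... * rho(b^-1) = [[4, -1], [-3, 1]]  ->  [[19, -5], [-15, 4]]
... * rho(a) = [[1, -6], [1, -5]]  ->  [[14, -89], [-11, 70]]
... * rho(b) = [[1, 1], [3, 4]]  ->  [[-253, -342], [199, 269]]
... * rho(a) = [[1, -6], [1, -5]]  ->  [[-595, 3228], [468, -2539]]
... * rho(a) = [[1, -6], [1, -5]]  ->  [[2633, -12570], [-2071, 9887]]
... * rho(b^-1) = [[4, -1], [-3, 1]]  ->  [[48242, -15203], [-37945, 11958]]
... * rho(a) = [[1, -6], [1, -5]]  ->  [[33039, -213437], [-25987, 167880]]
... * rho(b^-1) = [[4, -1], [-3, 1]]  ->  [[772467, -246476], [-607588, 193867]]
tr = 772467 + 193867 = 966334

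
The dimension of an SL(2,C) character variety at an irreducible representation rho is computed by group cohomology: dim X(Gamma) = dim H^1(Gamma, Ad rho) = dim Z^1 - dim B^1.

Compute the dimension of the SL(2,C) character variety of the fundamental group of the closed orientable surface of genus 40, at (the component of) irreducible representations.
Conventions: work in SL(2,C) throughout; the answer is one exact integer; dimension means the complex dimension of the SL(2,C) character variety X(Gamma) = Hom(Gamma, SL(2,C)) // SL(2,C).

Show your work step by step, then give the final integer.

pi_1 of the closed genus-40 surface has 80 generators bound by the single product-of-commutators relator.
Unconstrained cocycle data is one sl_2 vector per generator (240 dimensions), cut by the relator condition d_2(z) = 0.
H^2 = coker(d_2) is dual to H^0 = 0 at irreducible rho (Poincare duality), so d_2 is onto: dim Z^1 = 237.
dim B^1 = 3 (coboundaries, injective at irreducible rho).
dim H^1 = 237 - 3 = 234 = dim X.

234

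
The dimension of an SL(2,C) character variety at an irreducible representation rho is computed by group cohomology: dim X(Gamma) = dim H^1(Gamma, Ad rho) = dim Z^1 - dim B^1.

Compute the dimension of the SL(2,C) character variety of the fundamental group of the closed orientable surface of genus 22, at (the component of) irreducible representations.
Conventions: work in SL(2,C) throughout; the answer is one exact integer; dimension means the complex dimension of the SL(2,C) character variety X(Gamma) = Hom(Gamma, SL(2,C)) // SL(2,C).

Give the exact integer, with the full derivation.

126

Gamma = pi_1(Sigma_22) = < a_1, b_1, ..., a_22, b_22 | prod [a_i, b_i] > has 2g = 44 generators and 1 relator.
Before the relator condition, cocycle space has dim 3*44 = 132.
At an irreducible rho, H^2 = coker(d_2) vanishes (Poincare duality: H^2 is dual to H^0 = invariants = 0), so d_2 is surjective onto sl_2 and dim Z^1 = 132 - 3 = 129.
dim B^1 = 3 (coboundaries, injective at irreducible rho).
dim X = dim H^1 = 129 - 3 = 126.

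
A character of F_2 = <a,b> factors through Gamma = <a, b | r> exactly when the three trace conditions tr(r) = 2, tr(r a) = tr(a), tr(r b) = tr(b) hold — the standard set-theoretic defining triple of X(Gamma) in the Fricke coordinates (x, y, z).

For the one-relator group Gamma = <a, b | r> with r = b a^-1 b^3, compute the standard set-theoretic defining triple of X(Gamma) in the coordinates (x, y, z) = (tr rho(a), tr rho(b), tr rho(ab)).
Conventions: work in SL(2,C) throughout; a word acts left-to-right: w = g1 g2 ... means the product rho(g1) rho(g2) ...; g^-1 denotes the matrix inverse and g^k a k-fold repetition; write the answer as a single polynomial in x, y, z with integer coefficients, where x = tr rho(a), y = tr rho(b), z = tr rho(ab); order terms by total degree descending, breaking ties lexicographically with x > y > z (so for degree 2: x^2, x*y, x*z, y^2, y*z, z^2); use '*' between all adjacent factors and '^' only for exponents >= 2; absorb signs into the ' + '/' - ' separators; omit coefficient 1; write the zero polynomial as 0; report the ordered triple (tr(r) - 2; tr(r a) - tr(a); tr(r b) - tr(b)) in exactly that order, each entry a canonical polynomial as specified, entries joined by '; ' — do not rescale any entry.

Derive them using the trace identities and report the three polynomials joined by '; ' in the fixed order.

tr(b^2) = tr(b) tr(b) - tr(1)   [square of b] = y^2 - 2
tr(b^3) = tr(b) tr(b^2) - tr(b)   [square of b] = y^3 - 3*y
tr(b^4) = tr(b) tr(b^3) - tr(b^2)   [square of b] = y^4 - 4*y^2 + 2
tr(b a b) = tr(b) tr(a b) - tr(a)   [square of b] = y*z - x
tr(a b^3) = tr(b) tr(b a b) - tr(b a)   [square of b] = y^2*z - x*y - z
tr(b^4 a) = tr(b) tr(a b^3) - tr(a b^2)   [square of b] = y^3*z - x*y^2 - 2*y*z + x
tr(b a^-1 b^3) = tr(b^4) tr(a) - tr(b^4 a)   [inverse elimination on a] = x*y^4 - y^3*z - 3*x*y^2 + 2*y*z + x
tr(a b a b) = tr(a b) tr(a b) - tr(1)   [split at a repeated a] = z^2 - 2
tr(a b a) = tr(a) tr(b a) - tr(b)   [square of a] = x*z - y
tr(a b a b^2) = tr(b) tr(a b a b) - tr(a b a)   [square of b] = y*z^2 - x*z - y
tr(b^3 a b a) = tr(b) tr(a b a b^2) - tr(a b a b)   [square of b] = y^2*z^2 - x*y*z - y^2 - z^2 + 2
tr(b a^-1 b^3 a) = tr(b^3 a b) tr(a) - tr(b^3 a b a)   [inverse elimination on a] = x*y^3*z - x^2*y^2 - y^2*z^2 - x*y*z + x^2 + y^2 + z^2 - 2
tr(b^5) = tr(b) tr(b^4) - tr(b^3)  (reduce the b square) = y^5 - 5*y^3 + 5*y
tr(b^5 a) = tr(b) tr(b^2 a b^2) - tr(b^2 a b)  (reduce the b square) = y^4*z - x*y^3 - 3*y^2*z + 2*x*y + z
tr(b a^-1 b^4) = tr(b^5) tr(a) - tr(b^5 a)  (eliminate a^-1) = x*y^5 - y^4*z - 4*x*y^3 + 3*y^2*z + 3*x*y - z
assemble the triple (tr(r) - 2; tr(r a) - x; tr(r b) - y)

x*y^4 - y^3*z - 3*x*y^2 + 2*y*z + x - 2; x*y^3*z - x^2*y^2 - y^2*z^2 - x*y*z + x^2 + y^2 + z^2 - x - 2; x*y^5 - y^4*z - 4*x*y^3 + 3*y^2*z + 3*x*y - y - z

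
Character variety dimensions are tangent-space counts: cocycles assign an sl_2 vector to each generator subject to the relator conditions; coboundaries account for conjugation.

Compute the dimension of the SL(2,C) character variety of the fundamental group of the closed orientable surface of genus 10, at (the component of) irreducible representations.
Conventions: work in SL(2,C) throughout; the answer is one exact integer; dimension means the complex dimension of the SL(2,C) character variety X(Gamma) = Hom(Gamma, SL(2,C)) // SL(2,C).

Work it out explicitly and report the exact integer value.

pi_1 of the closed genus-10 surface has 20 generators bound by the single product-of-commutators relator.
Before the relator condition, cocycle space has dim 3*20 = 60.
H^2 = coker(d_2) is dual to H^0 = 0 at irreducible rho (Poincare duality), so d_2 is onto: dim Z^1 = 57.
As always at irreducible rho, dim B^1 = 3.
dim H^1 = 57 - 3 = 54 = dim X.

54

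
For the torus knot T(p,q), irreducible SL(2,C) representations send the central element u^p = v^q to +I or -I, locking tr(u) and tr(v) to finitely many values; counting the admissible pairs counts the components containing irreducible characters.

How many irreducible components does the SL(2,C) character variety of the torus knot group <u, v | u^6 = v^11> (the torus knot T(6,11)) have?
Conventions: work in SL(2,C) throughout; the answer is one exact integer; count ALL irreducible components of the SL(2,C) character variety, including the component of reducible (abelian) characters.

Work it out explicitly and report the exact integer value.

Gamma = < u, v | u^6 = v^11 > (torus knot T(6,11)); the central element u^6 = v^11 acts as +I or -I in any irreducible SL(2,C) representation.
This locks tr(u) to 2*cos(pi*alpha/6), alpha in 1..5, and tr(v) to 2*cos(pi*beta/11), beta in 1..10, on each component of irreducible characters.
Consistency of u^6 = (-1)^alpha I with v^11 = (-1)^beta I forces alpha = beta (mod 2).
count pairs: odd alpha (3 choices) x odd beta (5), plus even alpha (2) x even beta (5): 3*5 + 2*5 = 25.
components with irreducible characters: 25; plus the single component of reducible (abelian) characters: total 26.

26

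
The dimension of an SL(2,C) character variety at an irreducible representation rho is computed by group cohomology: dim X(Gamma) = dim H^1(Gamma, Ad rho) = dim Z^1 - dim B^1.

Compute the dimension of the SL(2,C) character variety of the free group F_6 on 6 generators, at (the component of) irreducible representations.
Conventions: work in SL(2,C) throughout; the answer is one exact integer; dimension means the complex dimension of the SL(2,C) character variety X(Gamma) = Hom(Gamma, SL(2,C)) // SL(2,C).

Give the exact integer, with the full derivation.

Gamma = F_6 has 6 generators and no relators.
So Z^1 = (sl_2)^6 in full: dim Z^1 = 18.
At an irreducible rho the centralizer of the image in sl_2 is 0, so the coboundary map sl_2 -> Z^1 is injective: dim B^1 = 3.
dim H^1 = 18 - 3 = 15, which is dim X.

15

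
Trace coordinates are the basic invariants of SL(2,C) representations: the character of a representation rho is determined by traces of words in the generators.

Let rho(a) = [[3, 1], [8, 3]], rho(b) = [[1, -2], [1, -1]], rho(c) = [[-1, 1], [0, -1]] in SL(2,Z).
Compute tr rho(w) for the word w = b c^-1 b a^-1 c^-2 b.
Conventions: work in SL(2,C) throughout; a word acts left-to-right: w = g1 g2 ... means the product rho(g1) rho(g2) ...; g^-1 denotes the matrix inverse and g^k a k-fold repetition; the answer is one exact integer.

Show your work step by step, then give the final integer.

48

rho(b) = [[1, -2], [1, -1]]
... * rho(c^-1) = [[-1, -1], [0, -1]]  ->  [[-1, 1], [-1, 0]]
... * rho(b) = [[1, -2], [1, -1]]  ->  [[0, 1], [-1, 2]]
... * rho(a^-1) = [[3, -1], [-8, 3]]  ->  [[-8, 3], [-19, 7]]
... * rho(c^-1) = [[-1, -1], [0, -1]]  ->  [[8, 5], [19, 12]]
... * rho(c^-1) = [[-1, -1], [0, -1]]  ->  [[-8, -13], [-19, -31]]
... * rho(b) = [[1, -2], [1, -1]]  ->  [[-21, 29], [-50, 69]]
tr = -21 + 69 = 48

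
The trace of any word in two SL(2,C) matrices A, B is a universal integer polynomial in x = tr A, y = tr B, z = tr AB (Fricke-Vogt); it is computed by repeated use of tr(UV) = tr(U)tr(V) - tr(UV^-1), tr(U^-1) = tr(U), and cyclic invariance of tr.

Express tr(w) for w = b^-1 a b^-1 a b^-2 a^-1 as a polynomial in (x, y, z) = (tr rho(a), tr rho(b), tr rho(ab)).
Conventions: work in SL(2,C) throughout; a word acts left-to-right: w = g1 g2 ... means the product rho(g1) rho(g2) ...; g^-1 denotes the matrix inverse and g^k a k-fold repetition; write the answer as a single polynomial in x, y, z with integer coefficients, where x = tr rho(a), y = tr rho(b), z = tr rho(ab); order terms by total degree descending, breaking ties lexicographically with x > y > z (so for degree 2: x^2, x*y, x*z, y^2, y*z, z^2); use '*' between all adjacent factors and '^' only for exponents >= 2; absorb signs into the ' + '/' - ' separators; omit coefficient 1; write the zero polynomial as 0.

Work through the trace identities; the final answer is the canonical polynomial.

x^2*y^3*z - x^3*y^2 - 2*x*y^2*z^2 + x^2*y*z + y*z^3 + x*y^2 - 2*y*z + x

trace(b^-1 a) = trace(a)*trace(b) - trace(a b)   [inverse elimination on b] = x*y - z
trace(a b^-2) = trace(b^-1 a)*trace(b) - trace(b^-1 a b)   [inverse elimination on b] = x*y^2 - y*z - x
so trace(a^2) = trace(a)*trace(a) - trace(1)   [square of a] = x^2 - 2
so trace(a^2 b) = trace(a)*trace(b a) - trace(b)   [square of a] = x*z - y
trace(a^2 b^-1) = trace(a^2)*trace(b) - trace(a^2 b)   [inverse elimination on b] = x^2*y - x*z - y
trace(a b a^2) = trace(a)*trace(b a^2) - trace(b a)   [square of a] = x^2*z - x*y - z
trace(b a b a) = trace(b a)*trace(b a) - trace(1)   [split at a repeated b] = z^2 - 2
trace(b a b) = trace(b)*trace(a b) - trace(a)   [square of b] = y*z - x
so trace(a b a^2 b) = trace(a)*trace(b a b a) - trace(b a b)   [square of a] = x*z^2 - y*z - x
reduce: trace(b^-1 a b a^2) = trace(a b a^2)*trace(b) - trace(a b a^2 b)   [inverse elimination on b] = x^2*y*z - x*y^2 - x*z^2 + x
so trace(b a^2 b^-2 a) = trace(b^-1 a b a^2)*trace(b) - trace(b^-1 a b a^2 b)   [inverse elimination on b] = x^2*y^2*z - x*y^3 - x*y*z^2 - x^2*z + 2*x*y + z
so trace(a^2 b^-2 a^-1 b) = trace(b a^2 b^-2)*trace(a) - trace(b a^2 b^-2 a)   [inverse elimination on a] = -x^2*y^2*z + x^3*y + x*y^3 + x*y*z^2 - 3*x*y - z
trace(a b^-2 a^-1 b^-1 a) = trace(a^2 b^-2 a^-1)*trace(b) - trace(a^2 b^-2 a^-1 b)   [inverse elimination on b] = x^2*y^2*z - x^3*y - x*y*z^2 - y^2*z + 2*x*y + z
trace(b a b a b) = trace(b)*trace(a b a b) - trace(a b a)   [square of b] = y*z^2 - x*z - y
trace(b a b a b a) = trace(a b)*trace(a b a b) - trace(a^-1 b^-1)   [split at a repeated a] = z^3 - 3*z
so trace(a b a b a^-1 b) = trace(b a b a b)*trace(a) - trace(b a b a b a)   [inverse elimination on a] = x*y*z^2 - x^2*z - z^3 - x*y + 3*z
reduce: trace(a^-1 b^-1 a b a b) = trace(a b a b a^-1)*trace(b) - trace(a b a b a^-1 b)   [inverse elimination on b] = -x*y*z^2 + x^2*z + y^2*z + z^3 - 3*z
reduce: trace(b^-1 a^-1 b^-1 a b a) = trace(a^-1 b^-1 a b a)*trace(b) - trace(a^-1 b^-1 a b a b)   [inverse elimination on b] = x*y*z^2 - x^2*z - y^2*z - z^3 + x*y + 3*z
trace(a b^-2 a^-1 b^-1 a b) = trace(b^-1 a^-1 b^-1 a b a)*trace(b) - trace(b^-1 a^-1 b^-1 a b a b)   [inverse elimination on b] = x*y^2*z^2 - x^2*y*z - y^3*z - y*z^3 + x*y^2 + 3*y*z - x
so trace(b^-1 a b^-1 a b^-2 a^-1) = trace(a b^-2 a^-1 b^-1 a)*trace(b) - trace(a b^-2 a^-1 b^-1 a b)   [inverse elimination on b] = x^2*y^3*z - x^3*y^2 - 2*x*y^2*z^2 + x^2*y*z + y*z^3 + x*y^2 - 2*y*z + x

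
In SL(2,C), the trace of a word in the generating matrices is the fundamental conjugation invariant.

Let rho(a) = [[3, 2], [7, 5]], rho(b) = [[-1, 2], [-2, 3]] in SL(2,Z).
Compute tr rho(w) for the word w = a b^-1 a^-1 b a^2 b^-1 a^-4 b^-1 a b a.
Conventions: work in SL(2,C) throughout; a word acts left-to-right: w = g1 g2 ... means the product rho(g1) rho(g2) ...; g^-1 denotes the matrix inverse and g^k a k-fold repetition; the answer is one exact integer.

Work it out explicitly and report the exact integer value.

-26653983550

rho(a) = [[3, 2], [7, 5]]
... * rho(b^-1) = [[3, -2], [2, -1]]  ->  [[13, -8], [31, -19]]
... * rho(a^-1) = [[5, -2], [-7, 3]]  ->  [[121, -50], [288, -119]]
... * rho(b) = [[-1, 2], [-2, 3]]  ->  [[-21, 92], [-50, 219]]
... * rho(a) = [[3, 2], [7, 5]]  ->  [[581, 418], [1383, 995]]
... * rho(a) = [[3, 2], [7, 5]]  ->  [[4669, 3252], [11114, 7741]]
... * rho(b^-1) = [[3, -2], [2, -1]]  ->  [[20511, -12590], [48824, -29969]]
... * rho(a^-1) = [[5, -2], [-7, 3]]  ->  [[190685, -78792], [453903, -187555]]
... * rho(a^-1) = [[5, -2], [-7, 3]]  ->  [[1504969, -617746], [3582400, -1470471]]
... * rho(a^-1) = [[5, -2], [-7, 3]]  ->  [[11849067, -4863176], [28205297, -11576213]]
... * rho(a^-1) = [[5, -2], [-7, 3]]  ->  [[93287567, -38287662], [222059976, -91139233]]
... * rho(b^-1) = [[3, -2], [2, -1]]  ->  [[203287377, -148287472], [483901462, -352980719]]
... * rho(a) = [[3, 2], [7, 5]]  ->  [[-428150173, -334862606], [-1019160647, -797100671]]
... * rho(b) = [[-1, 2], [-2, 3]]  ->  [[1097875385, -1860888164], [2613361989, -4429623307]]
... * rho(a) = [[3, 2], [7, 5]]  ->  [[-9732590993, -7108690050], [-23167277182, -16921392557]]
tr = -9732590993 + -16921392557 = -26653983550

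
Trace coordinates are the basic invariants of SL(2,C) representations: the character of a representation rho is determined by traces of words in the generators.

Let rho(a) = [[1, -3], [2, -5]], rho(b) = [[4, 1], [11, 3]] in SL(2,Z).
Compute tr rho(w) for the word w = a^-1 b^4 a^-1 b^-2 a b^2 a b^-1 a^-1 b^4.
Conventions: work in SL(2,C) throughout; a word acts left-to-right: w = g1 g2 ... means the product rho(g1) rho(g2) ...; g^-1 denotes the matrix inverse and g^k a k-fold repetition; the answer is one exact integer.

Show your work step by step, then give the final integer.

32639385400328

rho(a^-1) = [[-5, 3], [-2, 1]]
... * rho(b) = [[4, 1], [11, 3]]  ->  [[13, 4], [3, 1]]
... * rho(b) = [[4, 1], [11, 3]]  ->  [[96, 25], [23, 6]]
... * rho(b) = [[4, 1], [11, 3]]  ->  [[659, 171], [158, 41]]
... * rho(b) = [[4, 1], [11, 3]]  ->  [[4517, 1172], [1083, 281]]
... * rho(a^-1) = [[-5, 3], [-2, 1]]  ->  [[-24929, 14723], [-5977, 3530]]
... * rho(b^-1) = [[3, -1], [-11, 4]]  ->  [[-236740, 83821], [-56761, 20097]]
... * rho(b^-1) = [[3, -1], [-11, 4]]  ->  [[-1632251, 572024], [-391350, 137149]]
... * rho(a) = [[1, -3], [2, -5]]  ->  [[-488203, 2036633], [-117052, 488305]]
... * rho(b) = [[4, 1], [11, 3]]  ->  [[20450151, 5621696], [4903147, 1347863]]
... * rho(b) = [[4, 1], [11, 3]]  ->  [[143639260, 37315239], [34439081, 8946736]]
... * rho(a) = [[1, -3], [2, -5]]  ->  [[218269738, -617493975], [52332553, -148050923]]
... * rho(b^-1) = [[3, -1], [-11, 4]]  ->  [[7447242939, -2688245638], [1785557812, -644536245]]
... * rho(a^-1) = [[-5, 3], [-2, 1]]  ->  [[-31859723419, 19653483179], [-7638716570, 4712137191]]
... * rho(b) = [[4, 1], [11, 3]]  ->  [[88749421293, 27100726118], [21278642821, 6497695003]]
... * rho(b) = [[4, 1], [11, 3]]  ->  [[653105672470, 170051599647], [156589216317, 40771727830]]
... * rho(b) = [[4, 1], [11, 3]]  ->  [[4482990285997, 1163260471411], [1074845871398, 278904399807]]
... * rho(b) = [[4, 1], [11, 3]]  ->  [[30727826329509, 7972771700230], [7367331883469, 1911559070819]]
tr = 30727826329509 + 1911559070819 = 32639385400328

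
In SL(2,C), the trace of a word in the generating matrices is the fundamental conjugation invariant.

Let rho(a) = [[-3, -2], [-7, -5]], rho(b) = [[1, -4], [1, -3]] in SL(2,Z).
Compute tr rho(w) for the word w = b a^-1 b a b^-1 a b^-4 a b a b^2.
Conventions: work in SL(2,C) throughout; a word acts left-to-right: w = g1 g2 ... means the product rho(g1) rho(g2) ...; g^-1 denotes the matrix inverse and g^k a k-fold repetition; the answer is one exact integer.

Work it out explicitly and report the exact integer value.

252978712

rho(b) = [[1, -4], [1, -3]]
... * rho(a^-1) = [[-5, 2], [7, -3]]  ->  [[-33, 14], [-26, 11]]
... * rho(b) = [[1, -4], [1, -3]]  ->  [[-19, 90], [-15, 71]]
... * rho(a) = [[-3, -2], [-7, -5]]  ->  [[-573, -412], [-452, -325]]
... * rho(b^-1) = [[-3, 4], [-1, 1]]  ->  [[2131, -2704], [1681, -2133]]
... * rho(a) = [[-3, -2], [-7, -5]]  ->  [[12535, 9258], [9888, 7303]]
... * rho(b^-1) = [[-3, 4], [-1, 1]]  ->  [[-46863, 59398], [-36967, 46855]]
... * rho(b^-1) = [[-3, 4], [-1, 1]]  ->  [[81191, -128054], [64046, -101013]]
... * rho(b^-1) = [[-3, 4], [-1, 1]]  ->  [[-115519, 196710], [-91125, 155171]]
... * rho(b^-1) = [[-3, 4], [-1, 1]]  ->  [[149847, -265366], [118204, -209329]]
... * rho(a) = [[-3, -2], [-7, -5]]  ->  [[1408021, 1027136], [1110691, 810237]]
... * rho(b) = [[1, -4], [1, -3]]  ->  [[2435157, -8713492], [1920928, -6873475]]
... * rho(a) = [[-3, -2], [-7, -5]]  ->  [[53688973, 38697146], [42351541, 30525519]]
... * rho(b) = [[1, -4], [1, -3]]  ->  [[92386119, -330847330], [72877060, -260982721]]
... * rho(b) = [[1, -4], [1, -3]]  ->  [[-238461211, 622997514], [-188105661, 491439923]]
tr = -238461211 + 491439923 = 252978712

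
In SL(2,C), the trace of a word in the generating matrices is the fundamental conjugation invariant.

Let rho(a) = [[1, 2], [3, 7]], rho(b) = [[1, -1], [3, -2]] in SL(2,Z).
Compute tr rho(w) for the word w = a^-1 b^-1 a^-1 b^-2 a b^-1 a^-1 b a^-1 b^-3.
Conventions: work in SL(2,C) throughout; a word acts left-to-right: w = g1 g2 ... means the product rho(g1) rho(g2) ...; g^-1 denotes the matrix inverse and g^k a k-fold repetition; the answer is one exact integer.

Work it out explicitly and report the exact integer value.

-13768

rho(a^-1) = [[7, -2], [-3, 1]]
... * rho(b^-1) = [[-2, 1], [-3, 1]]  ->  [[-8, 5], [3, -2]]
... * rho(a^-1) = [[7, -2], [-3, 1]]  ->  [[-71, 21], [27, -8]]
... * rho(b^-1) = [[-2, 1], [-3, 1]]  ->  [[79, -50], [-30, 19]]
... * rho(b^-1) = [[-2, 1], [-3, 1]]  ->  [[-8, 29], [3, -11]]
... * rho(a) = [[1, 2], [3, 7]]  ->  [[79, 187], [-30, -71]]
... * rho(b^-1) = [[-2, 1], [-3, 1]]  ->  [[-719, 266], [273, -101]]
... * rho(a^-1) = [[7, -2], [-3, 1]]  ->  [[-5831, 1704], [2214, -647]]
... * rho(b) = [[1, -1], [3, -2]]  ->  [[-719, 2423], [273, -920]]
... * rho(a^-1) = [[7, -2], [-3, 1]]  ->  [[-12302, 3861], [4671, -1466]]
... * rho(b^-1) = [[-2, 1], [-3, 1]]  ->  [[13021, -8441], [-4944, 3205]]
... * rho(b^-1) = [[-2, 1], [-3, 1]]  ->  [[-719, 4580], [273, -1739]]
... * rho(b^-1) = [[-2, 1], [-3, 1]]  ->  [[-12302, 3861], [4671, -1466]]
tr = -12302 + -1466 = -13768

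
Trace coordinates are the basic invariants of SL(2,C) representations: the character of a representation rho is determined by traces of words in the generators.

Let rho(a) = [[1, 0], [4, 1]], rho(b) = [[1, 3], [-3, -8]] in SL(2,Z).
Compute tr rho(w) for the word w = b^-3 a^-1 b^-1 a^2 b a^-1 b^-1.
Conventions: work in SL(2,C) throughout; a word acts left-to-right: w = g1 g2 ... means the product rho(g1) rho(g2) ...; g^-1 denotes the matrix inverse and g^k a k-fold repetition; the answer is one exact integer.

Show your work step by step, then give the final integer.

-499201

rho(b^-1) = [[-8, -3], [3, 1]]
... * rho(b^-1) = [[-8, -3], [3, 1]]  ->  [[55, 21], [-21, -8]]
... * rho(b^-1) = [[-8, -3], [3, 1]]  ->  [[-377, -144], [144, 55]]
... * rho(a^-1) = [[1, 0], [-4, 1]]  ->  [[199, -144], [-76, 55]]
... * rho(b^-1) = [[-8, -3], [3, 1]]  ->  [[-2024, -741], [773, 283]]
... * rho(a) = [[1, 0], [4, 1]]  ->  [[-4988, -741], [1905, 283]]
... * rho(a) = [[1, 0], [4, 1]]  ->  [[-7952, -741], [3037, 283]]
... * rho(b) = [[1, 3], [-3, -8]]  ->  [[-5729, -17928], [2188, 6847]]
... * rho(a^-1) = [[1, 0], [-4, 1]]  ->  [[65983, -17928], [-25200, 6847]]
... * rho(b^-1) = [[-8, -3], [3, 1]]  ->  [[-581648, -215877], [222141, 82447]]
tr = -581648 + 82447 = -499201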